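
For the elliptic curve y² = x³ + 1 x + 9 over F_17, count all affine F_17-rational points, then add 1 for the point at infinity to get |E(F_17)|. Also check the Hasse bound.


Affine points = {(0, 3), (0, 14), (2, 6), (2, 11), (4, 3), (4, 14), (7, 6), (7, 11), (8, 6), (8, 11), (9, 4), (9, 13), (10, 4), (10, 13), (11, 5), (11, 12), (12, 7), (12, 10), (13, 3), (13, 14), (14, 8), (14, 9), (15, 4), (15, 13)}; affine count = 24; |E(F_17)| = 25.

Discriminant check: Δ ∝ 4a³ + 27b² = 4·1³ + 27·9² = 4·1 + 27·81 ≡ 15 (mod 17). Nonzero ⇒ E is nonsingular.
For each x ∈ F_17, compute rhs = x³ + 1·x + 9 mod 17, then count y ∈ F_17 with y² ≡ rhs.
  x = 0: rhs = 9, matching y values: 3, 14 (2 points).
  x = 1: rhs = 11, matching y values: none (0 points).
  x = 2: rhs = 2, matching y values: 6, 11 (2 points).
  x = 3: rhs = 5, matching y values: none (0 points).
  x = 4: rhs = 9, matching y values: 3, 14 (2 points).
  x = 5: rhs = 3, matching y values: none (0 points).
  x = 6: rhs = 10, matching y values: none (0 points).
  x = 7: rhs = 2, matching y values: 6, 11 (2 points).
  x = 8: rhs = 2, matching y values: 6, 11 (2 points).
  x = 9: rhs = 16, matching y values: 4, 13 (2 points).
  x = 10: rhs = 16, matching y values: 4, 13 (2 points).
  x = 11: rhs = 8, matching y values: 5, 12 (2 points).
  x = 12: rhs = 15, matching y values: 7, 10 (2 points).
  x = 13: rhs = 9, matching y values: 3, 14 (2 points).
  x = 14: rhs = 13, matching y values: 8, 9 (2 points).
  x = 15: rhs = 16, matching y values: 4, 13 (2 points).
  x = 16: rhs = 7, matching y values: none (0 points).
Total affine count: 24.
Full point count |E(F_17)| = 24 + 1 = 25.
Hasse bound: |25 − (17+1)| = |7| = 7 ≤ 2√17 ≈ 8.2462 ✓.


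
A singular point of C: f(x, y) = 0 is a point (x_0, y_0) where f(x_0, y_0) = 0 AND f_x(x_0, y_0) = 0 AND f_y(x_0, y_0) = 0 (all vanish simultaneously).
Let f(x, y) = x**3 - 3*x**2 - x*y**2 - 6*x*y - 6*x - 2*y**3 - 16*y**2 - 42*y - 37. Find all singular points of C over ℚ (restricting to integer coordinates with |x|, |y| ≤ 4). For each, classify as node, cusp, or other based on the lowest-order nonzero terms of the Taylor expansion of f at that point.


Singular points: {(1, -3)}; classification: cusp.

Compute partial derivatives:
  f_x = 3*x**2 - 6*x - y**2 - 6*y - 6.
  f_y = -2*x*y - 6*x - 6*y**2 - 32*y - 42.
Scan x_0 ∈ {−4, ..., 4}. For each x_0, f_y(x_0, y) is a polynomial in y; find its integer roots y ∈ {−4, ..., 4}, then test f_x and f at those candidates.
  x = -4: f_y(-4, y) = -6*y**2 - 24*y - 18; vanishes at y ∈ {-3, -1}. (-4, -3): f_x = 75 ≠ 0; (-4, -1): f_x = 71 ≠ 0.
  x = -3: f_y(-3, y) = -6*y**2 - 26*y - 24; vanishes at y ∈ {-3}. (-3, -3): f_x = 48 ≠ 0.
  x = -2: f_y(-2, y) = -6*y**2 - 28*y - 30; vanishes at y ∈ {-3}. (-2, -3): f_x = 27 ≠ 0.
  x = -1: f_y(-1, y) = -6*y**2 - 30*y - 36; vanishes at y ∈ {-3, -2}. (-1, -3): f_x = 12 ≠ 0; (-1, -2): f_x = 11 ≠ 0.
  x = 0: f_y(0, y) = -6*y**2 - 32*y - 42; vanishes at y ∈ {-3}. (0, -3): f_x = 3 ≠ 0.
  x = 1: f_y(1, y) = -6*y**2 - 34*y - 48; vanishes at y ∈ {-3}. (1, -3): f_x = 0, f = 0 — SINGULAR.
  x = 2: f_y(2, y) = -6*y**2 - 36*y - 54; vanishes at y ∈ {-3}. (2, -3): f_x = 3 ≠ 0.
  x = 3: f_y(3, y) = -6*y**2 - 38*y - 60; vanishes at y ∈ {-3}. (3, -3): f_x = 12 ≠ 0.
  x = 4: f_y(4, y) = -6*y**2 - 40*y - 66; vanishes at y ∈ {-3}. (4, -3): f_x = 27 ≠ 0.
Only singular point on the grid: (1, -3).
Classify: substitute x = 1 + u, y = -3 + v and expand: f = u**3 - u*v**2 - 2*v**3 + v**2.
No constant or linear terms (consistent with a singular point). Quadratic part: v**2. Cubic part: u**3 - u*v**2 - 2*v**3.
The quadratic part v**2 is a perfect square, so there is a single (double) tangent line v = 0, i.e. y = -3. Restricting the cubic part to that line (v = 0) leaves u**3 ≠ 0, so f is not divisible by v and the branch is v² ≈ -u**3 to lowest order — this is a cusp.
Classification: cusp.


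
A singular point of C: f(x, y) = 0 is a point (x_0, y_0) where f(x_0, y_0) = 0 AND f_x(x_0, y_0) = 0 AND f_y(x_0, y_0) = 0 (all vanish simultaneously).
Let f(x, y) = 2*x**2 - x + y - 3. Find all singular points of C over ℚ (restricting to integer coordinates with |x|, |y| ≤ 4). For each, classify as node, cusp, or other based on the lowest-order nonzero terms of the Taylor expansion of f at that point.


No singular points in the scanned grid; C is smooth there.

Compute partial derivatives:
  f_x = 4*x - 1.
  f_y = 1.
f_y = 1 is a nonzero constant, so f_y never vanishes: no point (x, y) can satisfy f = f_x = f_y = 0. In particular no (x, y) ∈ {−4, ..., 4}² is singular; the curve is smooth.


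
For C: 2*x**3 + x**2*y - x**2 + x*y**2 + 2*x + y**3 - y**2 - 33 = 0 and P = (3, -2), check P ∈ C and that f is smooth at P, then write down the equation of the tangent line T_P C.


Tangent line at P: 42*x + 13*y - 100 = 0.

Step 1: f(3, -2) = 0, so P lies on C.
Step 2: partial derivatives
  f_x(x, y) = 6*x**2 + 2*x*y - 2*x + y**2 + 2, f_y(x, y) = x**2 + 2*x*y + 3*y**2 - 2*y.
  f_x(P) = 42, f_y(P) = 13 (gradient nonzero, so P is smooth).
Step 3: tangent line at P: 42·(x − 3) + 13·(y − -2) = 0.
Expanding: 42*x + 13*y - 100 = 0.


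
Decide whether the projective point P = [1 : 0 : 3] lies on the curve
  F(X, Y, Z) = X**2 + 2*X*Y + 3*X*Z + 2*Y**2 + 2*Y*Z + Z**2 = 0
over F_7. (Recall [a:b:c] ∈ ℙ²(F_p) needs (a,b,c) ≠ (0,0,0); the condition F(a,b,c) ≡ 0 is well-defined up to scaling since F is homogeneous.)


F(1,0,3) ≡ 5 (mod 7); P is NOT on the curve.

Evaluate F(1, 0, 3) term-by-term (mod 7).
  X**2 ↦ 1·1·1·1 = 1
  2*X*Y ↦ 2·1·0·1 = 0
  3*X*Z ↦ 3·1·1·3 = 9
  2*Y**2 ↦ 2·1·0·1 = 0
  2*Y*Z ↦ 2·1·0·3 = 0
  Z**2 ↦ 1·1·1·9 = 9
Sum: F(1, 0, 3) = (1) + (0) + (9) + (0) + (0) + (9) = 19.
Reducing mod 7: 19 ≡ 5 (mod 7).
Since F(a, b, c) ≡ 5 ≠ 0 (mod 7), P does NOT lie on the curve.


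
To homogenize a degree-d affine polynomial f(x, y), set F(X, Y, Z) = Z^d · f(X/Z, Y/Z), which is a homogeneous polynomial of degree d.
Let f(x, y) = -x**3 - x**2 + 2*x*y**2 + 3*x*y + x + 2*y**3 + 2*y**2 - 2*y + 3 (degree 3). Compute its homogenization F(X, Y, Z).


F(X, Y, Z) = -X**3 - X**2*Z + 2*X*Y**2 + 3*X*Y*Z + X*Z**2 + 2*Y**3 + 2*Y**2*Z - 2*Y*Z**2 + 3*Z**3

deg(f) = 3.
Substitute x = X/Z, y = Y/Z into f, then multiply by Z^3.
  monomial -1·x^3·y^0 ↦ -1·X^3·Y^0·Z^0.
  monomial -1·x^2·y^0 ↦ -1·X^2·Y^0·Z^1.
  monomial 2·x^1·y^2 ↦ 2·X^1·Y^2·Z^0.
  monomial 3·x^1·y^1 ↦ 3·X^1·Y^1·Z^1.
  monomial 1·x^1·y^0 ↦ 1·X^1·Y^0·Z^2.
  monomial 2·x^0·y^3 ↦ 2·X^0·Y^3·Z^0.
  monomial 2·x^0·y^2 ↦ 2·X^0·Y^2·Z^1.
  monomial -2·x^0·y^1 ↦ -2·X^0·Y^1·Z^2.
  monomial 3·x^0·y^0 ↦ 3·X^0·Y^0·Z^3.
Collecting: F(X, Y, Z) = -X**3 - X**2*Z + 2*X*Y**2 + 3*X*Y*Z + X*Z**2 + 2*Y**3 + 2*Y**2*Z - 2*Y*Z**2 + 3*Z**3.


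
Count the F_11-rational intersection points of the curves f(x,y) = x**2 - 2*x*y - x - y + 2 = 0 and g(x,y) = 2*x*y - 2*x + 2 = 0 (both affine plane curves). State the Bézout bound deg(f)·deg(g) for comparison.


Common zeros: {(5, 3)}; count = 1; Bézout bound = 4.

deg(f) = 2, deg(g) = 2, so Bézout bound = 4.
Scan x ∈ F_11. For each x, list the y ∈ F_11 with f(x, y) ≡ 0 and those with g(x, y) ≡ 0 (mod 11); the common zeros in that column are the intersection.
  x = 0: f ≡ 0 at y ∈ {2}; g ≡ 0 at y ∈ ∅; common: ∅.
  x = 1: f ≡ 0 at y ∈ {8}; g ≡ 0 at y ∈ {0}; common: ∅.
  x = 2: f ≡ 0 at y ∈ {3}; g ≡ 0 at y ∈ {6}; common: ∅.
  x = 3: f ≡ 0 at y ∈ {9}; g ≡ 0 at y ∈ {8}; common: ∅.
  x = 4: f ≡ 0 at y ∈ {4}; g ≡ 0 at y ∈ {9}; common: ∅.
  x = 5: f ≡ 0 at y ∈ {0, 1, 2, 3, 4, 5, 6, 7, 8, 9, 10}; g ≡ 0 at y ∈ {3}; common: {3}.
  x = 6: f ≡ 0 at y ∈ {5}; g ≡ 0 at y ∈ {10}; common: ∅.
  x = 7: f ≡ 0 at y ∈ {0}; g ≡ 0 at y ∈ {4}; common: ∅.
  x = 8: f ≡ 0 at y ∈ {6}; g ≡ 0 at y ∈ {5}; common: ∅.
  x = 9: f ≡ 0 at y ∈ {1}; g ≡ 0 at y ∈ {7}; common: ∅.
  x = 10: f ≡ 0 at y ∈ {7}; g ≡ 0 at y ∈ {2}; common: ∅.
Collecting: common zeros = {(5, 3)}, so the count is 1.
Comparison with the Bézout bound: 1 ≤ 4 = deg(f)·deg(g), as expected for curves with no common component (the affine F_11-count falls short of the bound because intersections may lie at infinity, over extension fields, or carry multiplicity).


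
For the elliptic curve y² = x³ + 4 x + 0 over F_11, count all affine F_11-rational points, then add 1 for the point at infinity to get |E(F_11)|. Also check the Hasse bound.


Affine points = {(0, 0), (1, 4), (1, 7), (2, 4), (2, 7), (4, 5), (4, 6), (6, 3), (6, 8), (8, 4), (8, 7)}; affine count = 11; |E(F_11)| = 12.

Discriminant check: Δ ∝ 4a³ + 27b² = 4·4³ + 27·0² = 4·64 + 27·0 ≡ 3 (mod 11). Nonzero ⇒ E is nonsingular.
For each x ∈ F_11, compute rhs = x³ + 4·x + 0 mod 11, then count y ∈ F_11 with y² ≡ rhs.
  x = 0: rhs = 0, matching y values: 0 (1 points).
  x = 1: rhs = 5, matching y values: 4, 7 (2 points).
  x = 2: rhs = 5, matching y values: 4, 7 (2 points).
  x = 3: rhs = 6, matching y values: none (0 points).
  x = 4: rhs = 3, matching y values: 5, 6 (2 points).
  x = 5: rhs = 2, matching y values: none (0 points).
  x = 6: rhs = 9, matching y values: 3, 8 (2 points).
  x = 7: rhs = 8, matching y values: none (0 points).
  x = 8: rhs = 5, matching y values: 4, 7 (2 points).
  x = 9: rhs = 6, matching y values: none (0 points).
  x = 10: rhs = 6, matching y values: none (0 points).
Total affine count: 11.
Full point count |E(F_11)| = 11 + 1 = 12.
Hasse bound: |12 − (11+1)| = |0| = 0 ≤ 2√11 ≈ 6.6332 ✓.


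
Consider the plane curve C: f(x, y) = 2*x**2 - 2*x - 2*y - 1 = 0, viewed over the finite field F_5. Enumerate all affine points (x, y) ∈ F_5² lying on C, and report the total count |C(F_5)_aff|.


Affine F_5-points: {(0, 2), (1, 2), (2, 4), (3, 3), (4, 4)}; count = 5.

For each of the 25 pairs (x, y) ∈ F_5², evaluate f(x, y) mod 5. Record the zeros.
  x = 0: [0↦4, 1↦2, 2↦0, 3↦3, 4↦1]  zeros at y ∈ {2}
  x = 1: [0↦4, 1↦2, 2↦0, 3↦3, 4↦1]  zeros at y ∈ {2}
  x = 2: [0↦3, 1↦1, 2↦4, 3↦2, 4↦0]  zeros at y ∈ {4}
  x = 3: [0↦1, 1↦4, 2↦2, 3↦0, 4↦3]  zeros at y ∈ {3}
  x = 4: [0↦3, 1↦1, 2↦4, 3↦2, 4↦0]  zeros at y ∈ {4}
Collecting zeros: affine points = {(0, 2), (1, 2), (2, 4), (3, 3), (4, 4)}.
Total count |C(F_5)_aff| = 5.


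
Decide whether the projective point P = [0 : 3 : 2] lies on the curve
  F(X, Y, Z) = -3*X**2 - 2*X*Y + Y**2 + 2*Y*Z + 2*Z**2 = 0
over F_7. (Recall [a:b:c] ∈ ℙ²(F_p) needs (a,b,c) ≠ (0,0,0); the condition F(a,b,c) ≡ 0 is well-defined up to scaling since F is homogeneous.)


F(0,3,2) ≡ 1 (mod 7); P is NOT on the curve.

Evaluate F(0, 3, 2) term-by-term (mod 7).
  -3*X**2 ↦ -3·0·1·1 = 0
  -2*X*Y ↦ -2·0·3·1 = 0
  Y**2 ↦ 1·1·9·1 = 9
  2*Y*Z ↦ 2·1·3·2 = 12
  2*Z**2 ↦ 2·1·1·4 = 8
Sum: F(0, 3, 2) = (0) + (0) + (9) + (12) + (8) = 29.
Reducing mod 7: 29 ≡ 1 (mod 7).
Since F(a, b, c) ≡ 1 ≠ 0 (mod 7), P does NOT lie on the curve.


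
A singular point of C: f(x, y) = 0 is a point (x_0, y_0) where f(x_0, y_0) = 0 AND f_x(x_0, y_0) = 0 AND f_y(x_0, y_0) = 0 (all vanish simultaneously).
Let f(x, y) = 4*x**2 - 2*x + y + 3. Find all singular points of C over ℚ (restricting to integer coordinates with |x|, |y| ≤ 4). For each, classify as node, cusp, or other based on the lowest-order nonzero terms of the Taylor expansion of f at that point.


No singular points in the scanned grid; C is smooth there.

Compute partial derivatives:
  f_x = 8*x - 2.
  f_y = 1.
f_y = 1 is a nonzero constant, so f_y never vanishes: no point (x, y) can satisfy f = f_x = f_y = 0. In particular no (x, y) ∈ {−4, ..., 4}² is singular; the curve is smooth.


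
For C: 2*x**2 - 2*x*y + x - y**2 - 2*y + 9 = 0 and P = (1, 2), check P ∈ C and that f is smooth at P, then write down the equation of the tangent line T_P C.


Tangent line at P: x - 8*y + 15 = 0.

Step 1: f(1, 2) = 0, so P lies on C.
Step 2: partial derivatives
  f_x(x, y) = 4*x - 2*y + 1, f_y(x, y) = -2*x - 2*y - 2.
  f_x(P) = 1, f_y(P) = -8 (gradient nonzero, so P is smooth).
Step 3: tangent line at P: 1·(x − 1) + -8·(y − 2) = 0.
Expanding: x - 8*y + 15 = 0.


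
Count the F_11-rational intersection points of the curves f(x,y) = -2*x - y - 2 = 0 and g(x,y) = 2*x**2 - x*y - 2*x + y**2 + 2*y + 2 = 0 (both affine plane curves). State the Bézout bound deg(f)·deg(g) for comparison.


Common zeros: ∅; count = 0; Bézout bound = 2.

deg(f) = 1, deg(g) = 2, so Bézout bound = 2.
Scan x ∈ F_11. For each x, list the y ∈ F_11 with f(x, y) ≡ 0 and those with g(x, y) ≡ 0 (mod 11); the common zeros in that column are the intersection.
  x = 0: f ≡ 0 at y ∈ {9}; g ≡ 0 at y ∈ ∅; common: ∅.
  x = 1: f ≡ 0 at y ∈ {7}; g ≡ 0 at y ∈ {4, 6}; common: ∅.
  x = 2: f ≡ 0 at y ∈ {5}; g ≡ 0 at y ∈ {4, 7}; common: ∅.
  x = 3: f ≡ 0 at y ∈ {3}; g ≡ 0 at y ∈ {6}; common: ∅.
  x = 4: f ≡ 0 at y ∈ {1}; g ≡ 0 at y ∈ ∅; common: ∅.
  x = 5: f ≡ 0 at y ∈ {10}; g ≡ 0 at y ∈ ∅; common: ∅.
  x = 6: f ≡ 0 at y ∈ {8}; g ≡ 0 at y ∈ ∅; common: ∅.
  x = 7: f ≡ 0 at y ∈ {6}; g ≡ 0 at y ∈ {8}; common: ∅.
  x = 8: f ≡ 0 at y ∈ {4}; g ≡ 0 at y ∈ {7, 10}; common: ∅.
  x = 9: f ≡ 0 at y ∈ {2}; g ≡ 0 at y ∈ {8, 10}; common: ∅.
  x = 10: f ≡ 0 at y ∈ {0}; g ≡ 0 at y ∈ ∅; common: ∅.
Collecting: common zeros = ∅, so the count is 0.
Comparison with the Bézout bound: 0 ≤ 2 = deg(f)·deg(g), as expected for curves with no common component (the affine F_11-count falls short of the bound because intersections may lie at infinity, over extension fields, or carry multiplicity).


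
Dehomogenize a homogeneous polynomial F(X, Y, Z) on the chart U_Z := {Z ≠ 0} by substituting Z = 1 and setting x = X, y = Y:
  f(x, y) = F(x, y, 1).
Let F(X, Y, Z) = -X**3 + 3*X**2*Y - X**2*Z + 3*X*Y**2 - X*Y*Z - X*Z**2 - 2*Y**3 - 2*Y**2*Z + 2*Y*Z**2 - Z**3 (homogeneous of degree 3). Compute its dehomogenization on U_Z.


f(x, y) = -x**3 + 3*x**2*y - x**2 + 3*x*y**2 - x*y - x - 2*y**3 - 2*y**2 + 2*y - 1

On U_Z we set Z = 1. Each monomial c·X^i·Y^j·Z^k in F becomes c·x^i·y^j·1^k = c·x^i·y^j.
Substituting Z = 1: F(X, Y, 1) = -x**3 + 3*x**2*y - x**2 + 3*x*y**2 - x*y - x - 2*y**3 - 2*y**2 + 2*y - 1.
Note: deg(f) ≤ deg(F) = 3; strict inequality happens when F is divisible by Z (lost terms).


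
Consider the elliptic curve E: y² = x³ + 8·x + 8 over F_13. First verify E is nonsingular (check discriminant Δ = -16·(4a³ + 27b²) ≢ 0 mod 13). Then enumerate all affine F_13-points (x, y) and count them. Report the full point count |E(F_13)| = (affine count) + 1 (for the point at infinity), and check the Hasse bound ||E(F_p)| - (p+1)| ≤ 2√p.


Affine points = {(1, 2), (1, 11), (4, 0), (5, 2), (5, 11), (6, 5), (6, 8), (7, 2), (7, 11), (8, 5), (8, 8), (9, 4), (9, 9), (10, 3), (10, 10), (11, 6), (11, 7), (12, 5), (12, 8)}; affine count = 19; |E(F_13)| = 20.

Discriminant check: Δ ∝ 4a³ + 27b² = 4·8³ + 27·8² = 4·512 + 27·64 ≡ 6 (mod 13). Nonzero ⇒ E is nonsingular.
For each x ∈ F_13, compute rhs = x³ + 8·x + 8 mod 13, then count y ∈ F_13 with y² ≡ rhs.
  x = 0: rhs = 8, matching y values: none (0 points).
  x = 1: rhs = 4, matching y values: 2, 11 (2 points).
  x = 2: rhs = 6, matching y values: none (0 points).
  x = 3: rhs = 7, matching y values: none (0 points).
  x = 4: rhs = 0, matching y values: 0 (1 points).
  x = 5: rhs = 4, matching y values: 2, 11 (2 points).
  x = 6: rhs = 12, matching y values: 5, 8 (2 points).
  x = 7: rhs = 4, matching y values: 2, 11 (2 points).
  x = 8: rhs = 12, matching y values: 5, 8 (2 points).
  x = 9: rhs = 3, matching y values: 4, 9 (2 points).
  x = 10: rhs = 9, matching y values: 3, 10 (2 points).
  x = 11: rhs = 10, matching y values: 6, 7 (2 points).
  x = 12: rhs = 12, matching y values: 5, 8 (2 points).
Total affine count: 19.
Full point count |E(F_13)| = 19 + 1 = 20.
Hasse bound: |20 − (13+1)| = |6| = 6 ≤ 2√13 ≈ 7.2111 ✓.


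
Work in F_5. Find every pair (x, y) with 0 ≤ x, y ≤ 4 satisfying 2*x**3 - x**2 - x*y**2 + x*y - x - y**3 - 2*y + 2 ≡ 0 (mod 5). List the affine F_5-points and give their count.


Affine F_5-points: {(0, 2), (0, 4), (4, 0), (4, 2), (4, 4)}; count = 5.

For each of the 25 pairs (x, y) ∈ F_5², evaluate f(x, y) mod 5. Record the zeros.
  x = 0: [0↦2, 1↦4, 2↦0, 3↦4, 4↦0]  zeros at y ∈ {2, 4}
  x = 1: [0↦2, 1↦4, 2↦3, 3↦3, 4↦3]  zeros at y ∈ ∅
  x = 2: [0↦2, 1↦4, 2↦1, 3↦2, 4↦1]  zeros at y ∈ ∅
  x = 3: [0↦4, 1↦1, 2↦1, 3↦3, 4↦1]  zeros at y ∈ ∅
  x = 4: [0↦0, 1↦2, 2↦0, 3↦3, 4↦0]  zeros at y ∈ {0, 2, 4}
Collecting zeros: affine points = {(0, 2), (0, 4), (4, 0), (4, 2), (4, 4)}.
Total count |C(F_5)_aff| = 5.


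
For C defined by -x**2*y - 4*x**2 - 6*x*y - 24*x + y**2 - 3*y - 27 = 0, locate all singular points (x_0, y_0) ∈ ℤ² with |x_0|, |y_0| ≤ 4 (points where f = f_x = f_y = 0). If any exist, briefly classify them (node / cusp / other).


Singular points: {(-3, -3)}; classification: node.

Compute partial derivatives:
  f_x = -2*x*y - 8*x - 6*y - 24.
  f_y = -x**2 - 6*x + 2*y - 3.
Scan x_0 ∈ {−4, ..., 4}. For each x_0, f_y(x_0, y) is a polynomial in y; find its integer roots y ∈ {−4, ..., 4}, then test f_x and f at those candidates.
  x = -4: f_y(-4, y) = 2*y + 5; no integer root y with |y| ≤ 4.
  x = -3: f_y(-3, y) = 2*y + 6; vanishes at y ∈ {-3}. (-3, -3): f_x = 0, f = 0 — SINGULAR.
  x = -2: f_y(-2, y) = 2*y + 5; no integer root y with |y| ≤ 4.
  x = -1: f_y(-1, y) = 2*y + 2; vanishes at y ∈ {-1}. (-1, -1): f_x = -12 ≠ 0.
  x = 0: f_y(0, y) = 2*y - 3; no integer root y with |y| ≤ 4.
  x = 1: f_y(1, y) = 2*y - 10; no integer root y with |y| ≤ 4.
  x = 2: f_y(2, y) = 2*y - 19; no integer root y with |y| ≤ 4.
  x = 3: f_y(3, y) = 2*y - 30; no integer root y with |y| ≤ 4.
  x = 4: f_y(4, y) = 2*y - 43; no integer root y with |y| ≤ 4.
Only singular point on the grid: (-3, -3).
Classify: substitute x = -3 + u, y = -3 + v and expand: f = -u**2*v - u**2 + v**2.
No constant or linear terms (consistent with a singular point). Quadratic part: -u**2 + v**2. Cubic part: -u**2*v.
The quadratic part v**2 - u**2 = (v − u)(v + u) splits into two distinct linear factors, so there are two distinct tangent lines y − -3 = ±(x − -3) — this is a node (ordinary double point).
Classification: node.


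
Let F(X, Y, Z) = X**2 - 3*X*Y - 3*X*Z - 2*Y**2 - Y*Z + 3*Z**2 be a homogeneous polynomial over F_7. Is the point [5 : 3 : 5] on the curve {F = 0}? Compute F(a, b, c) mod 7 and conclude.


F(5,3,5) ≡ 3 (mod 7); P is NOT on the curve.

Evaluate F(5, 3, 5) term-by-term (mod 7).
  X**2 ↦ 1·25·1·1 = 25
  -3*X*Y ↦ -3·5·3·1 = -45
  -3*X*Z ↦ -3·5·1·5 = -75
  -2*Y**2 ↦ -2·1·9·1 = -18
  -Y*Z ↦ -1·1·3·5 = -15
  3*Z**2 ↦ 3·1·1·25 = 75
Sum: F(5, 3, 5) = (25) + (-45) + (-75) + (-18) + (-15) + (75) = -53.
Reducing mod 7: -53 ≡ 3 (mod 7).
Since F(a, b, c) ≡ 3 ≠ 0 (mod 7), P does NOT lie on the curve.


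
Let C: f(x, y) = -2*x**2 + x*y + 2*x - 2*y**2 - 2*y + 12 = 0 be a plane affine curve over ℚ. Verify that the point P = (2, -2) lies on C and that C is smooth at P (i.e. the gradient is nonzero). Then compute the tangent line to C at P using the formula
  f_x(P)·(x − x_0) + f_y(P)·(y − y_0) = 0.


Tangent line at P: -8*x + 8*y + 32 = 0.

Step 1: f(2, -2) = 0, so P lies on C.
Step 2: partial derivatives
  f_x(x, y) = -4*x + y + 2, f_y(x, y) = x - 4*y - 2.
  f_x(P) = -8, f_y(P) = 8 (gradient nonzero, so P is smooth).
Step 3: tangent line at P: -8·(x − 2) + 8·(y − -2) = 0.
Expanding: -8*x + 8*y + 32 = 0.


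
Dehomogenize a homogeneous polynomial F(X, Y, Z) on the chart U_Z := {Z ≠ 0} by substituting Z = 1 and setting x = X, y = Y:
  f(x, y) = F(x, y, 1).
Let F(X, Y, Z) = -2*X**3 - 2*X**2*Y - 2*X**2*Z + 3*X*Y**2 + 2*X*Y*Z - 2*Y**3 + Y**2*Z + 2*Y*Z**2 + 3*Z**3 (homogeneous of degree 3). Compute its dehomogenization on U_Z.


f(x, y) = -2*x**3 - 2*x**2*y - 2*x**2 + 3*x*y**2 + 2*x*y - 2*y**3 + y**2 + 2*y + 3

On U_Z we set Z = 1. Each monomial c·X^i·Y^j·Z^k in F becomes c·x^i·y^j·1^k = c·x^i·y^j.
Substituting Z = 1: F(X, Y, 1) = -2*x**3 - 2*x**2*y - 2*x**2 + 3*x*y**2 + 2*x*y - 2*y**3 + y**2 + 2*y + 3.
Note: deg(f) ≤ deg(F) = 3; strict inequality happens when F is divisible by Z (lost terms).


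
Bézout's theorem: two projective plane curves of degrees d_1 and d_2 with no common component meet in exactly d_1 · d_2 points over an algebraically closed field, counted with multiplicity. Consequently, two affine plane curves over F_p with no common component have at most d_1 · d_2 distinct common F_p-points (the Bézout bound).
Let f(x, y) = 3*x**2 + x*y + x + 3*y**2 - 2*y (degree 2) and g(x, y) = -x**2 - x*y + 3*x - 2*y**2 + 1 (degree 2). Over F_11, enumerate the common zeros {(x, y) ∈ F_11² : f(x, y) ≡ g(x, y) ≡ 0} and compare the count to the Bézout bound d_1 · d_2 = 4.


Common zeros: {(8, 8)}; count = 1; Bézout bound = 4.

deg(f) = 2, deg(g) = 2, so Bézout bound = 4.
Scan x ∈ F_11. For each x, list the y ∈ F_11 with f(x, y) ≡ 0 and those with g(x, y) ≡ 0 (mod 11); the common zeros in that column are the intersection.
  x = 0: f ≡ 0 at y ∈ {0, 8}; g ≡ 0 at y ∈ ∅; common: ∅.
  x = 1: f ≡ 0 at y ∈ ∅; g ≡ 0 at y ∈ {1, 4}; common: ∅.
  x = 2: f ≡ 0 at y ∈ ∅; g ≡ 0 at y ∈ ∅; common: ∅.
  x = 3: f ≡ 0 at y ∈ {2, 5}; g ≡ 0 at y ∈ ∅; common: ∅.
  x = 4: f ≡ 0 at y ∈ ∅; g ≡ 0 at y ∈ {3, 6}; common: ∅.
  x = 5: f ≡ 0 at y ∈ ∅; g ≡ 0 at y ∈ ∅; common: ∅.
  x = 6: f ≡ 0 at y ∈ {1, 5}; g ≡ 0 at y ∈ ∅; common: ∅.
  x = 7: f ≡ 0 at y ∈ {0, 2}; g ≡ 0 at y ∈ {3, 10}; common: ∅.
  x = 8: f ≡ 0 at y ∈ {1, 8}; g ≡ 0 at y ∈ {8, 10}; common: {8}.
  x = 9: f ≡ 0 at y ∈ ∅; g ≡ 0 at y ∈ {4, 8}; common: ∅.
  x = 10: f ≡ 0 at y ∈ ∅; g ≡ 0 at y ∈ ∅; common: ∅.
Collecting: common zeros = {(8, 8)}, so the count is 1.
Comparison with the Bézout bound: 1 ≤ 4 = deg(f)·deg(g), as expected for curves with no common component (the affine F_11-count falls short of the bound because intersections may lie at infinity, over extension fields, or carry multiplicity).


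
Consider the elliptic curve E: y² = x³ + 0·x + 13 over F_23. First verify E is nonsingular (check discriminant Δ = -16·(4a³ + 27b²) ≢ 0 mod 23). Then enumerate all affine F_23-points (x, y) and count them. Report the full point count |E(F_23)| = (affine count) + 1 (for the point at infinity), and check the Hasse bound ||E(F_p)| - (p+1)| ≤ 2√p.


Affine points = {(0, 6), (0, 17), (4, 10), (4, 13), (5, 0), (9, 11), (9, 12), (10, 1), (10, 22), (12, 4), (12, 19), (13, 5), (13, 18), (17, 2), (17, 21), (18, 7), (18, 16), (19, 8), (19, 15), (20, 3), (20, 20), (22, 9), (22, 14)}; affine count = 23; |E(F_23)| = 24.

Discriminant check: Δ ∝ 4a³ + 27b² = 4·0³ + 27·13² = 4·0 + 27·169 ≡ 9 (mod 23). Nonzero ⇒ E is nonsingular.
For each x ∈ F_23, compute rhs = x³ + 0·x + 13 mod 23, then count y ∈ F_23 with y² ≡ rhs.
  x = 0: rhs = 13, matching y values: 6, 17 (2 points).
  x = 1: rhs = 14, matching y values: none (0 points).
  x = 2: rhs = 21, matching y values: none (0 points).
  x = 3: rhs = 17, matching y values: none (0 points).
  x = 4: rhs = 8, matching y values: 10, 13 (2 points).
  x = 5: rhs = 0, matching y values: 0 (1 points).
  x = 6: rhs = 22, matching y values: none (0 points).
  x = 7: rhs = 11, matching y values: none (0 points).
  x = 8: rhs = 19, matching y values: none (0 points).
  x = 9: rhs = 6, matching y values: 11, 12 (2 points).
  x = 10: rhs = 1, matching y values: 1, 22 (2 points).
  x = 11: rhs = 10, matching y values: none (0 points).
  x = 12: rhs = 16, matching y values: 4, 19 (2 points).
  x = 13: rhs = 2, matching y values: 5, 18 (2 points).
  x = 14: rhs = 20, matching y values: none (0 points).
  x = 15: rhs = 7, matching y values: none (0 points).
  x = 16: rhs = 15, matching y values: none (0 points).
  x = 17: rhs = 4, matching y values: 2, 21 (2 points).
  x = 18: rhs = 3, matching y values: 7, 16 (2 points).
  x = 19: rhs = 18, matching y values: 8, 15 (2 points).
  x = 20: rhs = 9, matching y values: 3, 20 (2 points).
  x = 21: rhs = 5, matching y values: none (0 points).
  x = 22: rhs = 12, matching y values: 9, 14 (2 points).
Total affine count: 23.
Full point count |E(F_23)| = 23 + 1 = 24.
Hasse bound: |24 − (23+1)| = |0| = 0 ≤ 2√23 ≈ 9.5917 ✓.


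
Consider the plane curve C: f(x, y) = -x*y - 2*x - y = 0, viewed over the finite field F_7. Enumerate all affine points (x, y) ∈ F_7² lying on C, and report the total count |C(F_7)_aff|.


Affine F_7-points: {(0, 0), (1, 6), (2, 1), (3, 2), (4, 4), (5, 3)}; count = 6.

For each of the 49 pairs (x, y) ∈ F_7², evaluate f(x, y) mod 7. Record the zeros.
  x = 0: [0↦0, 1↦6, 2↦5, 3↦4, 4↦3, 5↦2, 6↦1]  zeros at y ∈ {0}
  x = 1: [0↦5, 1↦3, 2↦1, 3↦6, 4↦4, 5↦2, 6↦0]  zeros at y ∈ {6}
  x = 2: [0↦3, 1↦0, 2↦4, 3↦1, 4↦5, 5↦2, 6↦6]  zeros at y ∈ {1}
  x = 3: [0↦1, 1↦4, 2↦0, 3↦3, 4↦6, 5↦2, 6↦5]  zeros at y ∈ {2}
  x = 4: [0↦6, 1↦1, 2↦3, 3↦5, 4↦0, 5↦2, 6↦4]  zeros at y ∈ {4}
  x = 5: [0↦4, 1↦5, 2↦6, 3↦0, 4↦1, 5↦2, 6↦3]  zeros at y ∈ {3}
  x = 6: [0↦2, 1↦2, 2↦2, 3↦2, 4↦2, 5↦2, 6↦2]  zeros at y ∈ ∅
Collecting zeros: affine points = {(0, 0), (1, 6), (2, 1), (3, 2), (4, 4), (5, 3)}.
Total count |C(F_7)_aff| = 6.


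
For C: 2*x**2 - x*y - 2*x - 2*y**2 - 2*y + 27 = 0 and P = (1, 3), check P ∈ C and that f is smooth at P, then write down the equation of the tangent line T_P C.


Tangent line at P: -x - 15*y + 46 = 0.

Step 1: f(1, 3) = 0, so P lies on C.
Step 2: partial derivatives
  f_x(x, y) = 4*x - y - 2, f_y(x, y) = -x - 4*y - 2.
  f_x(P) = -1, f_y(P) = -15 (gradient nonzero, so P is smooth).
Step 3: tangent line at P: -1·(x − 1) + -15·(y − 3) = 0.
Expanding: -x - 15*y + 46 = 0.


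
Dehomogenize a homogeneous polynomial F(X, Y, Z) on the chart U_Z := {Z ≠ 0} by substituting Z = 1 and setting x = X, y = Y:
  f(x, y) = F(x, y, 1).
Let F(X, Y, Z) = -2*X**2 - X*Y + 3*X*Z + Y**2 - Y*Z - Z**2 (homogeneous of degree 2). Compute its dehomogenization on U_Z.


f(x, y) = -2*x**2 - x*y + 3*x + y**2 - y - 1

On U_Z we set Z = 1. Each monomial c·X^i·Y^j·Z^k in F becomes c·x^i·y^j·1^k = c·x^i·y^j.
Substituting Z = 1: F(X, Y, 1) = -2*x**2 - x*y + 3*x + y**2 - y - 1.
Note: deg(f) ≤ deg(F) = 2; strict inequality happens when F is divisible by Z (lost terms).


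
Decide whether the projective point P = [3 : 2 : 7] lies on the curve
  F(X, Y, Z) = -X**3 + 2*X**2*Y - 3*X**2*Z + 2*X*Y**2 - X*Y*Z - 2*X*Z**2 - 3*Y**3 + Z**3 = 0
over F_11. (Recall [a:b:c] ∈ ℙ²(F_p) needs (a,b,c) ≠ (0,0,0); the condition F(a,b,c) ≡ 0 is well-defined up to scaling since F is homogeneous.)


F(3,2,7) ≡ 3 (mod 11); P is NOT on the curve.

Evaluate F(3, 2, 7) term-by-term (mod 11).
  -X**3 ↦ -1·27·1·1 = -27
  2*X**2*Y ↦ 2·9·2·1 = 36
  -3*X**2*Z ↦ -3·9·1·7 = -189
  2*X*Y**2 ↦ 2·3·4·1 = 24
  -X*Y*Z ↦ -1·3·2·7 = -42
  -2*X*Z**2 ↦ -2·3·1·49 = -294
  -3*Y**3 ↦ -3·1·8·1 = -24
  Z**3 ↦ 1·1·1·343 = 343
Sum: F(3, 2, 7) = (-27) + (36) + (-189) + (24) + (-42) + (-294) + (-24) + (343) = -173.
Reducing mod 11: -173 ≡ 3 (mod 11).
Since F(a, b, c) ≡ 3 ≠ 0 (mod 11), P does NOT lie on the curve.


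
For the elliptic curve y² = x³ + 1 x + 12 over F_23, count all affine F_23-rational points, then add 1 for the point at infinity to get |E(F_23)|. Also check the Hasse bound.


Affine points = {(0, 9), (0, 14), (5, 2), (5, 21), (6, 2), (6, 21), (8, 7), (8, 16), (12, 2), (12, 21), (19, 6), (19, 17), (21, 5), (21, 18)}; affine count = 14; |E(F_23)| = 15.

Discriminant check: Δ ∝ 4a³ + 27b² = 4·1³ + 27·12² = 4·1 + 27·144 ≡ 5 (mod 23). Nonzero ⇒ E is nonsingular.
For each x ∈ F_23, compute rhs = x³ + 1·x + 12 mod 23, then count y ∈ F_23 with y² ≡ rhs.
  x = 0: rhs = 12, matching y values: 9, 14 (2 points).
  x = 1: rhs = 14, matching y values: none (0 points).
  x = 2: rhs = 22, matching y values: none (0 points).
  x = 3: rhs = 19, matching y values: none (0 points).
  x = 4: rhs = 11, matching y values: none (0 points).
  x = 5: rhs = 4, matching y values: 2, 21 (2 points).
  x = 6: rhs = 4, matching y values: 2, 21 (2 points).
  x = 7: rhs = 17, matching y values: none (0 points).
  x = 8: rhs = 3, matching y values: 7, 16 (2 points).
  x = 9: rhs = 14, matching y values: none (0 points).
  x = 10: rhs = 10, matching y values: none (0 points).
  x = 11: rhs = 20, matching y values: none (0 points).
  x = 12: rhs = 4, matching y values: 2, 21 (2 points).
  x = 13: rhs = 14, matching y values: none (0 points).
  x = 14: rhs = 10, matching y values: none (0 points).
  x = 15: rhs = 21, matching y values: none (0 points).
  x = 16: rhs = 7, matching y values: none (0 points).
  x = 17: rhs = 20, matching y values: none (0 points).
  x = 18: rhs = 20, matching y values: none (0 points).
  x = 19: rhs = 13, matching y values: 6, 17 (2 points).
  x = 20: rhs = 5, matching y values: none (0 points).
  x = 21: rhs = 2, matching y values: 5, 18 (2 points).
  x = 22: rhs = 10, matching y values: none (0 points).
Total affine count: 14.
Full point count |E(F_23)| = 14 + 1 = 15.
Hasse bound: |15 − (23+1)| = |-9| = 9 ≤ 2√23 ≈ 9.5917 ✓.


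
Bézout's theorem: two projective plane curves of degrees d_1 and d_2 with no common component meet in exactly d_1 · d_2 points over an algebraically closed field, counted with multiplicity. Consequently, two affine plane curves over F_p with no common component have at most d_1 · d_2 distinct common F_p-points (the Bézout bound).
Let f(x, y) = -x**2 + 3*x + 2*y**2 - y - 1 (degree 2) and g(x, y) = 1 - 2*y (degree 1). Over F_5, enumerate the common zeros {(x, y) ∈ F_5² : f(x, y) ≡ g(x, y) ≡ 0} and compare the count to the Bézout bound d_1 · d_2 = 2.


Common zeros: {(4, 3)}; count = 1; Bézout bound = 2.

deg(f) = 2, deg(g) = 1, so Bézout bound = 2.
Scan x ∈ F_5. For each x, list the y ∈ F_5 with f(x, y) ≡ 0 and those with g(x, y) ≡ 0 (mod 5); the common zeros in that column are the intersection.
  x = 0: f ≡ 0 at y ∈ {1, 2}; g ≡ 0 at y ∈ {3}; common: ∅.
  x = 1: f ≡ 0 at y ∈ ∅; g ≡ 0 at y ∈ {3}; common: ∅.
  x = 2: f ≡ 0 at y ∈ ∅; g ≡ 0 at y ∈ {3}; common: ∅.
  x = 3: f ≡ 0 at y ∈ {1, 2}; g ≡ 0 at y ∈ {3}; common: ∅.
  x = 4: f ≡ 0 at y ∈ {0, 3}; g ≡ 0 at y ∈ {3}; common: {3}.
Collecting: common zeros = {(4, 3)}, so the count is 1.
Comparison with the Bézout bound: 1 ≤ 2 = deg(f)·deg(g), as expected for curves with no common component (the affine F_5-count falls short of the bound because intersections may lie at infinity, over extension fields, or carry multiplicity).


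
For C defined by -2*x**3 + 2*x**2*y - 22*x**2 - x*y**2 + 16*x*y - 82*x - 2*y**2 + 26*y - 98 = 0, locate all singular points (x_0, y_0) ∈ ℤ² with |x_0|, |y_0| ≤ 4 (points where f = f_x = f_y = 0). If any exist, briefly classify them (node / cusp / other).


Singular points: {(-3, 2)}; classification: cusp.

Compute partial derivatives:
  f_x = -6*x**2 + 4*x*y - 44*x - y**2 + 16*y - 82.
  f_y = 2*x**2 - 2*x*y + 16*x - 4*y + 26.
Scan x_0 ∈ {−4, ..., 4}. For each x_0, f_y(x_0, y) is a polynomial in y; find its integer roots y ∈ {−4, ..., 4}, then test f_x and f at those candidates.
  x = -4: f_y(-4, y) = 4*y - 6; no integer root y with |y| ≤ 4.
  x = -3: f_y(-3, y) = 2*y - 4; vanishes at y ∈ {2}. (-3, 2): f_x = 0, f = 0 — SINGULAR.
  x = -2: f_y(-2, y) = 2; no integer root y with |y| ≤ 4.
  x = -1: f_y(-1, y) = 12 - 2*y; no integer root y with |y| ≤ 4.
  x = 0: f_y(0, y) = 26 - 4*y; no integer root y with |y| ≤ 4.
  x = 1: f_y(1, y) = 44 - 6*y; no integer root y with |y| ≤ 4.
  x = 2: f_y(2, y) = 66 - 8*y; no integer root y with |y| ≤ 4.
  x = 3: f_y(3, y) = 92 - 10*y; no integer root y with |y| ≤ 4.
  x = 4: f_y(4, y) = 122 - 12*y; no integer root y with |y| ≤ 4.
Only singular point on the grid: (-3, 2).
Classify: substitute x = -3 + u, y = 2 + v and expand: f = -2*u**3 + 2*u**2*v - u*v**2 + v**2.
No constant or linear terms (consistent with a singular point). Quadratic part: v**2. Cubic part: -2*u**3 + 2*u**2*v - u*v**2.
The quadratic part v**2 is a perfect square, so there is a single (double) tangent line v = 0, i.e. y = 2. Restricting the cubic part to that line (v = 0) leaves -2*u**3 ≠ 0, so f is not divisible by v and the branch is v² ≈ 2*u**3 to lowest order — this is a cusp.
Classification: cusp.


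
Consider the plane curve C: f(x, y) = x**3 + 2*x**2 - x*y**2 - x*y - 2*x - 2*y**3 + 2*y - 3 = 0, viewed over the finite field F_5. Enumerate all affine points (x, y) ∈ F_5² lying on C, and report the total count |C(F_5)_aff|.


Affine F_5-points: {(0, 2), (1, 2), (2, 1), (2, 2), (3, 1), (4, 0), (4, 4)}; count = 7.

For each of the 25 pairs (x, y) ∈ F_5², evaluate f(x, y) mod 5. Record the zeros.
  x = 0: [0↦2, 1↦2, 2↦0, 3↦4, 4↦2]  zeros at y ∈ {2}
  x = 1: [0↦3, 1↦1, 2↦0, 3↦3, 4↦3]  zeros at y ∈ {2}
  x = 2: [0↦4, 1↦0, 2↦0, 3↦2, 4↦4]  zeros at y ∈ {1, 2}
  x = 3: [0↦1, 1↦0, 2↦1, 3↦2, 4↦1]  zeros at y ∈ {1}
  x = 4: [0↦0, 1↦2, 2↦4, 3↦4, 4↦0]  zeros at y ∈ {0, 4}
Collecting zeros: affine points = {(0, 2), (1, 2), (2, 1), (2, 2), (3, 1), (4, 0), (4, 4)}.
Total count |C(F_5)_aff| = 7.


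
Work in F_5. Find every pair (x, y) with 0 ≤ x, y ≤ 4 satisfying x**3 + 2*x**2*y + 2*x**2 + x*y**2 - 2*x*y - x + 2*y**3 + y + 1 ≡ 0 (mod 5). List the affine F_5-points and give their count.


Affine F_5-points: {(1, 2), (2, 0), (2, 4), (4, 2), (4, 4)}; count = 5.

For each of the 25 pairs (x, y) ∈ F_5², evaluate f(x, y) mod 5. Record the zeros.
  x = 0: [0↦1, 1↦4, 2↦4, 3↦3, 4↦3]  zeros at y ∈ ∅
  x = 1: [0↦3, 1↦2, 2↦0, 3↦4, 4↦1]  zeros at y ∈ {2}
  x = 2: [0↦0, 1↦4, 2↦4, 3↦2, 4↦0]  zeros at y ∈ {0, 4}
  x = 3: [0↦3, 1↦1, 2↦2, 3↦3, 4↦1]  zeros at y ∈ ∅
  x = 4: [0↦3, 1↦4, 2↦0, 3↦3, 4↦0]  zeros at y ∈ {2, 4}
Collecting zeros: affine points = {(1, 2), (2, 0), (2, 4), (4, 2), (4, 4)}.
Total count |C(F_5)_aff| = 5.


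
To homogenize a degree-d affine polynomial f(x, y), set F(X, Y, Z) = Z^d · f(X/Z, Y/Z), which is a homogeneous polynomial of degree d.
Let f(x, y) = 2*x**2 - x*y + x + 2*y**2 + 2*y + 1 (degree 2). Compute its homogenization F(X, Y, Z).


F(X, Y, Z) = 2*X**2 - X*Y + X*Z + 2*Y**2 + 2*Y*Z + Z**2

deg(f) = 2.
Substitute x = X/Z, y = Y/Z into f, then multiply by Z^2.
  monomial 2·x^2·y^0 ↦ 2·X^2·Y^0·Z^0.
  monomial -1·x^1·y^1 ↦ -1·X^1·Y^1·Z^0.
  monomial 1·x^1·y^0 ↦ 1·X^1·Y^0·Z^1.
  monomial 2·x^0·y^2 ↦ 2·X^0·Y^2·Z^0.
  monomial 2·x^0·y^1 ↦ 2·X^0·Y^1·Z^1.
  monomial 1·x^0·y^0 ↦ 1·X^0·Y^0·Z^2.
Collecting: F(X, Y, Z) = 2*X**2 - X*Y + X*Z + 2*Y**2 + 2*Y*Z + Z**2.


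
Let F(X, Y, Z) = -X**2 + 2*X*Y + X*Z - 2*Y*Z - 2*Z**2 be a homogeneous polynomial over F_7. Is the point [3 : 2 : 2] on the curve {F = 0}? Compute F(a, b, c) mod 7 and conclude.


F(3,2,2) ≡ 0 (mod 7); P is on the curve.

Evaluate F(3, 2, 2) term-by-term (mod 7).
  -X**2 ↦ -1·9·1·1 = -9
  2*X*Y ↦ 2·3·2·1 = 12
  X*Z ↦ 1·3·1·2 = 6
  -2*Y*Z ↦ -2·1·2·2 = -8
  -2*Z**2 ↦ -2·1·1·4 = -8
Sum: F(3, 2, 2) = (-9) + (12) + (6) + (-8) + (-8) = -7.
Reducing mod 7: -7 ≡ 0 (mod 7).
Since F(a, b, c) ≡ 0 (mod 7), P lies on the curve.


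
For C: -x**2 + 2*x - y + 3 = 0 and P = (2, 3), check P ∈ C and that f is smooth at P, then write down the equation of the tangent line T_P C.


Tangent line at P: -2*x - y + 7 = 0.

Step 1: f(2, 3) = 0, so P lies on C.
Step 2: partial derivatives
  f_x(x, y) = 2 - 2*x, f_y(x, y) = -1.
  f_x(P) = -2, f_y(P) = -1 (gradient nonzero, so P is smooth).
Step 3: tangent line at P: -2·(x − 2) + -1·(y − 3) = 0.
Expanding: -2*x - y + 7 = 0.


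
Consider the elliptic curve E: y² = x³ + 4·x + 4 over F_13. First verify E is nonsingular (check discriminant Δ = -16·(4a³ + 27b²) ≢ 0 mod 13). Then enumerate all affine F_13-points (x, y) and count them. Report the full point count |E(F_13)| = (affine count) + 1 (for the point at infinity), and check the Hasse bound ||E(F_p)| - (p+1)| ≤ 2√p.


Affine points = {(0, 2), (0, 11), (1, 3), (1, 10), (3, 2), (3, 11), (6, 6), (6, 7), (10, 2), (10, 11), (11, 1), (11, 12), (12, 5), (12, 8)}; affine count = 14; |E(F_13)| = 15.

Discriminant check: Δ ∝ 4a³ + 27b² = 4·4³ + 27·4² = 4·64 + 27·16 ≡ 12 (mod 13). Nonzero ⇒ E is nonsingular.
For each x ∈ F_13, compute rhs = x³ + 4·x + 4 mod 13, then count y ∈ F_13 with y² ≡ rhs.
  x = 0: rhs = 4, matching y values: 2, 11 (2 points).
  x = 1: rhs = 9, matching y values: 3, 10 (2 points).
  x = 2: rhs = 7, matching y values: none (0 points).
  x = 3: rhs = 4, matching y values: 2, 11 (2 points).
  x = 4: rhs = 6, matching y values: none (0 points).
  x = 5: rhs = 6, matching y values: none (0 points).
  x = 6: rhs = 10, matching y values: 6, 7 (2 points).
  x = 7: rhs = 11, matching y values: none (0 points).
  x = 8: rhs = 2, matching y values: none (0 points).
  x = 9: rhs = 2, matching y values: none (0 points).
  x = 10: rhs = 4, matching y values: 2, 11 (2 points).
  x = 11: rhs = 1, matching y values: 1, 12 (2 points).
  x = 12: rhs = 12, matching y values: 5, 8 (2 points).
Total affine count: 14.
Full point count |E(F_13)| = 14 + 1 = 15.
Hasse bound: |15 − (13+1)| = |1| = 1 ≤ 2√13 ≈ 7.2111 ✓.


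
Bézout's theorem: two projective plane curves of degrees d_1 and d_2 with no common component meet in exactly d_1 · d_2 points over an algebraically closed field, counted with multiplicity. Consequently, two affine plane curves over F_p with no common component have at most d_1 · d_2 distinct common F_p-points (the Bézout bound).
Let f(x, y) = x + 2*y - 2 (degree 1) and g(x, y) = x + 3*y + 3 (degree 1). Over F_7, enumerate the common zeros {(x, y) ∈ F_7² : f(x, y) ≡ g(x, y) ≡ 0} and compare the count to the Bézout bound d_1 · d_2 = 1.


Common zeros: {(5, 2)}; count = 1; Bézout bound = 1.

deg(f) = 1, deg(g) = 1, so Bézout bound = 1.
Scan x ∈ F_7. For each x, list the y ∈ F_7 with f(x, y) ≡ 0 and those with g(x, y) ≡ 0 (mod 7); the common zeros in that column are the intersection.
  x = 0: f ≡ 0 at y ∈ {1}; g ≡ 0 at y ∈ {6}; common: ∅.
  x = 1: f ≡ 0 at y ∈ {4}; g ≡ 0 at y ∈ {1}; common: ∅.
  x = 2: f ≡ 0 at y ∈ {0}; g ≡ 0 at y ∈ {3}; common: ∅.
  x = 3: f ≡ 0 at y ∈ {3}; g ≡ 0 at y ∈ {5}; common: ∅.
  x = 4: f ≡ 0 at y ∈ {6}; g ≡ 0 at y ∈ {0}; common: ∅.
  x = 5: f ≡ 0 at y ∈ {2}; g ≡ 0 at y ∈ {2}; common: {2}.
  x = 6: f ≡ 0 at y ∈ {5}; g ≡ 0 at y ∈ {4}; common: ∅.
Collecting: common zeros = {(5, 2)}, so the count is 1.
Comparison with the Bézout bound: 1 ≤ 1 = deg(f)·deg(g), as expected for curves with no common component (the bound is attained).


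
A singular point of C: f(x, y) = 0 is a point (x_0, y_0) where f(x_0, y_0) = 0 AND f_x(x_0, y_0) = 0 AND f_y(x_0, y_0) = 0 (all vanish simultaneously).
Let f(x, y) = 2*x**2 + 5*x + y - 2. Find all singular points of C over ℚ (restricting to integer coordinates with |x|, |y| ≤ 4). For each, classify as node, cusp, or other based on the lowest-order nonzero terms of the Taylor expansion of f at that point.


No singular points in the scanned grid; C is smooth there.

Compute partial derivatives:
  f_x = 4*x + 5.
  f_y = 1.
f_y = 1 is a nonzero constant, so f_y never vanishes: no point (x, y) can satisfy f = f_x = f_y = 0. In particular no (x, y) ∈ {−4, ..., 4}² is singular; the curve is smooth.


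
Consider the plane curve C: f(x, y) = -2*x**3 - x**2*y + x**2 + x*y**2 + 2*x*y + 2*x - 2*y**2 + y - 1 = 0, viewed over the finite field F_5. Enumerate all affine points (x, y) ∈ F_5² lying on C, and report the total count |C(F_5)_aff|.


Affine F_5-points: {(1, 0), (1, 2), (2, 4), (3, 0), (3, 2), (4, 0), (4, 1)}; count = 7.

For each of the 25 pairs (x, y) ∈ F_5², evaluate f(x, y) mod 5. Record the zeros.
  x = 0: [0↦4, 1↦3, 2↦3, 3↦4, 4↦1]  zeros at y ∈ ∅
  x = 1: [0↦0, 1↦1, 2↦0, 3↦2, 4↦2]  zeros at y ∈ {0, 2}
  x = 2: [0↦1, 1↦2, 2↦3, 3↦4, 4↦0]  zeros at y ∈ {4}
  x = 3: [0↦0, 1↦4, 2↦0, 3↦3, 4↦3]  zeros at y ∈ {0, 2}
  x = 4: [0↦0, 1↦0, 2↦4, 3↦2, 4↦4]  zeros at y ∈ {0, 1}
Collecting zeros: affine points = {(1, 0), (1, 2), (2, 4), (3, 0), (3, 2), (4, 0), (4, 1)}.
Total count |C(F_5)_aff| = 7.
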